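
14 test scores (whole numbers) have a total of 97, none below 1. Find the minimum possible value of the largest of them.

The 14 values sum to 97, so their maximum is at least ⌈97/14⌉ = 7.
Equality holds with 13 values of 7 and 1 value of 6.

7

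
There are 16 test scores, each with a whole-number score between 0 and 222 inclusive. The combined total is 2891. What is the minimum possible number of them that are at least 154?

7

If only k of them are at least 154, the other 16 − k are at most 153, so the total is at most k·222 + (16 − k)·153.
This must reach 2891, so k·222 + (16 − k)·153 ≥ 2891, giving k ≥ 7.
Exactly 7 works: 7 values at 222 and 9 at 153 total 2931; lower one of the high values by 40 (still ≥ 154) to hit 2891.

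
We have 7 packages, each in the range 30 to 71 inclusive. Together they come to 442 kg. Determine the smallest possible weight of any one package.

To make one package as small as possible, make the other 6 as large as possible.
The other 6 can take up 6 × 71 = 426 ≥ 442 − 30, so one package can sit at its floor of 30.
Achievable: one at 30 and the other 6 totalling 412, which fits since 6 × 30 ≤ 412 ≤ 6 × 71.

30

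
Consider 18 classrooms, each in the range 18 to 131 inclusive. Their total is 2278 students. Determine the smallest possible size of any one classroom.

51

To make one classroom as small as possible, make the other 17 as large as possible.
The other 17 contribute at most 17 × 131 = 2227, leaving at least 2278 − 2227 = 51.
Since 51 ≥ 18, this is achievable: one at 51 and 17 at 131.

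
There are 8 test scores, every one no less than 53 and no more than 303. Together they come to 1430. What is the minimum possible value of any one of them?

To make one score as small as possible, make the other 7 as large as possible.
The other 7 can take up 7 × 303 = 2121 ≥ 1430 − 53, so one score can sit at its floor of 53.
Achievable: one at 53 and the other 7 totalling 1377, which fits since 7 × 53 ≤ 1377 ≤ 7 × 303.

53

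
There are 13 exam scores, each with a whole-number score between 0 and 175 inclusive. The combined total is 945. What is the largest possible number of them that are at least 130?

If k of the values are ≥ 130, the total is ≥ 130k + 0(13 − k).
Setting 130k + 0(13 − k) ≤ 945 gives 130k ≤ 945, so k ≤ 7.
k = 7 is achieved by 7 values at 130 and 6 at 0, total 910; add 35 to one value (staying below 130) to reach 945.

7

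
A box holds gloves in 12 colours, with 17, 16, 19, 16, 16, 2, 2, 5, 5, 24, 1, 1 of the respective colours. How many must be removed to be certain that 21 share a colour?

121

In the worst case you take as many as possible of each colour without reaching 21: 17 + 16 + 19 + 16 + 16 + 2 + 2 + 5 + 5 + 20 + 1 + 1 = 120.
The next one must give 21 of some colour, so 120 + 1 = 121.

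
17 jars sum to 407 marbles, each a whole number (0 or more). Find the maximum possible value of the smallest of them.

If every one of the 17 were at least 24, the total would be at least 17 × 24 = 408 > 407.
Achievable: 1 of them at 23 and 16 at 24 total 407.

23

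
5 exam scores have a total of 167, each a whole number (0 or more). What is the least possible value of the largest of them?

The 5 values sum to 167, so their maximum is at least ⌈167/5⌉ = 34.
Achievable: 2 of them at 34 and 3 at 33 total 167.

34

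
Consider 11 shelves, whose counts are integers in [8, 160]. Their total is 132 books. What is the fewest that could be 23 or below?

9

If only k of them are at most 23, the other 11 − k are at least 24, so the total is at least (11 − k)·24 + k·8.
This is ≤ 132, so (11 − k)·24 + 8k ≤ 132, which gives k ≥ 9.
Exactly 9 works: 9 values at 8 and 2 at 24 total 120; raise one of the low values by 12 (still ≤ 23) to hit 132.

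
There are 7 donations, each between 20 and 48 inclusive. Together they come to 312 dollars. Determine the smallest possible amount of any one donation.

To make one donation as small as possible, make the other 6 as large as possible.
The other 6 contribute at most 6 × 48 = 288, leaving at least 312 − 288 = 24.
Since 24 ≥ 20, this is achievable: one at 24 and 6 at 48.

24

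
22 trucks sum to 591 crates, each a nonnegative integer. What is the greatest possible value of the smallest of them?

26

The 22 values sum to 591, so their minimum is at most ⌊591/22⌋ = 26.
Achievable: 3 of them at 26 and 19 at 27 total 591.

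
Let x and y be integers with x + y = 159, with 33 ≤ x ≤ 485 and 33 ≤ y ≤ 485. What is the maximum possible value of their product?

xy = x(159 − x) is maximized when x is as near 159/2 as the bounds allow.
Taking x = 79 and y = 80 (both in [33, 485]) gives xy = 6320.

6320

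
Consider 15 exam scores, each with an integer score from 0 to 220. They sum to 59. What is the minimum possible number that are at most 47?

If only k of them are at most 47, the other 15 − k are at least 48, so the total is at least (15 − k)·48 + k·0.
This is ≤ 59, so (15 − k)·48 + 0k ≤ 59, which gives k ≥ 14.
Exactly 14 works: 14 values at 0 and 1 at 48 total 48; raise one of the low values by 11 (still ≤ 47) to hit 59.

14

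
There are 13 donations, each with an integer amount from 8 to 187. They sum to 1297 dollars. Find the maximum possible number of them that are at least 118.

10

If k of the values are ≥ 118, the total is ≥ 118k + 8(13 − k).
Setting 118k + 8(13 − k) ≤ 1297 gives 110k ≤ 1193, so k ≤ 10.
k = 10 is achieved by 10 values at 118 and 3 at 8, total 1204; add 93 to one value (staying below 118) to reach 1297.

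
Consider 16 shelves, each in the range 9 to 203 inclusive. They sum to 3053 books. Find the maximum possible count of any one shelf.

203

Maximizing one value means minimizing the remaining 15.
The other 15 contribute at least 15 × 9 = 135, leaving at most 3053 − 135 = 2918.
But each shelf is capped at 203, so the maximum is 203.
Achievable: one at 203 and the other 15 totalling 2850, which fits since 15 × 9 ≤ 2850 ≤ 15 × 203.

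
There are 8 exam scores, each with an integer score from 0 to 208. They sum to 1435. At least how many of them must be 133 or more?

Suppose at most 8 − j of them reach 133; then j values are ≤ 132 and the rest ≤ 208.
The total is then ≤ 132·j + 208·(8 − j) = 1664 − 76j. For this to be ≥ 1435 we need j ≤ 3, so at least 8 − 3 = 5 must reach 133.
Exactly 5 works: 5 values at 208 and 3 at 132 total 1436; lower one of the high values by 1 (still ≥ 133) to hit 1435.

5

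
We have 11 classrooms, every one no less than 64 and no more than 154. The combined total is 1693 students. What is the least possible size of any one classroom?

153

Minimizing one value means maximizing the remaining 10.
The other 10 contribute at most 10 × 154 = 1540, leaving at least 1693 − 1540 = 153.
Since 153 ≥ 64, this is achievable: one at 153 and 10 at 154.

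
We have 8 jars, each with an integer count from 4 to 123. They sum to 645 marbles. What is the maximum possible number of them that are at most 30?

Suppose k of them are at most 30. Those contribute at most 30 each and the rest at most 123 each.
So the total is at most 30k + 123(8 − k) = 984 − 93k. This must still be ≥ 645, so k ≤ 3.
k = 3 is achieved by 3 values at 30 and 5 at 123, total 705; lower one of the 123's by 60 (still > 30) to reach 645.

3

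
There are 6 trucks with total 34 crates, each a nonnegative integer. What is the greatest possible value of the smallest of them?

If every one of the 6 were at least 6, the total would be at least 6 × 6 = 36 > 34.
Equality holds with 2 values of 5 and 4 values of 6.

5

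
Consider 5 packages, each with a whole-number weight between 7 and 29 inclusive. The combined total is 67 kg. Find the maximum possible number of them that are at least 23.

With k values at 23 or above and the rest at least 7, the sum is at least 35 + 16k.
Since the sum is 67, we need 16k ≤ 32, i.e. k ≤ 2.
k = 2 is achieved by 2 values at 23 and 3 at 7, total 67.

2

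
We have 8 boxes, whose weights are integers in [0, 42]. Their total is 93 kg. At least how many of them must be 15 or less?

Let j be the number exceeding 15. Then the total is ≥ 16·j + 0·(8 − j) = 0 + 16j.
So 16j ≤ 93 and j ≤ 5; hence at least 8 − 5 = 3 are ≤ 15.
Exactly 3 works: 3 values at 0 and 5 at 16 total 80; raise one of the low values by 13 (still ≤ 15) to hit 93.

3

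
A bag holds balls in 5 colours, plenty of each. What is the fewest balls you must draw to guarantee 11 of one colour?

You could draw 10 of every colour without reaching 11 of any — 50 in all.
One more forces 11 of some colour, so 50 + 1 = 51.

51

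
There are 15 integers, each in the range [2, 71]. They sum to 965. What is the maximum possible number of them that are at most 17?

1

Each value at 17 or below falls at least 71 − 17 = 54 short of the ceiling 71.
The ceiling total is 15 × 71 = 1065, and we need 965, so at most ⌊(1065 − 965)/54⌋ = 1 can be that low.
k = 1 is achieved by 1 value at 17 and 14 at 71, total 1011; lower one of the 71's by 46 (still > 17) to reach 965.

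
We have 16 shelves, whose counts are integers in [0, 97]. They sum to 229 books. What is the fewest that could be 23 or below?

Each value above 23 is at least 24, contributing at least 24 − 0 = 24 above the floor 0.
The sum exceeds the floor total 0 by 229, so at most ⌊229/24⌋ = 9 exceed 23, and at least 7 are ≤ 23.
Exactly 7 works: 7 values at 0 and 9 at 24 total 216; raise one of the low values by 13 (still ≤ 23) to hit 229.

7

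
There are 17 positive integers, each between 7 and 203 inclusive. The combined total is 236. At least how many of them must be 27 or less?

Each value above 27 is at least 28, contributing at least 28 − 7 = 21 above the floor 7.
The sum exceeds the floor total 119 by 117, so at most ⌊117/21⌋ = 5 exceed 27, and at least 12 are ≤ 27.
Exactly 12 works: 12 values at 7 and 5 at 28 total 224; raise one of the low values by 12 (still ≤ 27) to hit 236.

12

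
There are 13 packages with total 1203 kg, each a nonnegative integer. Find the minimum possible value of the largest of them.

If every one of the 13 were at most 92, the total would be at most 13 × 92 = 1196 < 1203.
Equality holds with 7 values of 93 and 6 values of 92.

93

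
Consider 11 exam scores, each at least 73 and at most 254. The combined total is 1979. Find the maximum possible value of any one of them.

254

To make one score as large as possible, make the other 10 as small as possible.
The other 10 contribute at least 10 × 73 = 730, leaving at most 1979 − 730 = 1249.
But each score is capped at 254, so the maximum is 254.
Achievable: one at 254 and the other 10 totalling 1725, which fits since 10 × 73 ≤ 1725 ≤ 10 × 254.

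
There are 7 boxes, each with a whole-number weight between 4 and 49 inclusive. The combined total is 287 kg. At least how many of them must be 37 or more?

3

Each value short of 37 is at most 36, costing at least 49 − 36 = 13 against the maximum total of 343.
We can afford to lose at most 343 − 287 = 56, so at most ⌊56/13⌋ = 4 fall short, and at least 3 are ≥ 37.
Exactly 3 works: 3 values at 49 and 4 at 36 total 291; lower one of the high values by 4 (still ≥ 37) to hit 287.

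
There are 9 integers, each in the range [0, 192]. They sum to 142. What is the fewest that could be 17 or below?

2

Each value above 17 is at least 18, contributing at least 18 − 0 = 18 above the floor 0.
The sum exceeds the floor total 0 by 142, so at most ⌊142/18⌋ = 7 exceed 17, and at least 2 are ≤ 17.
Exactly 2 works: 2 values at 0 and 7 at 18 total 126; raise one of the low values by 16 (still ≤ 17) to hit 142.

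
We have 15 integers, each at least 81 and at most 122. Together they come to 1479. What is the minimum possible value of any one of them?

Minimizing one value means maximizing the remaining 14.
The other 14 can take up 14 × 122 = 1708 ≥ 1479 − 81, so one integer can sit at its floor of 81.
Achievable: one at 81 and the other 14 totalling 1398, which fits since 14 × 81 ≤ 1398 ≤ 14 × 122.

81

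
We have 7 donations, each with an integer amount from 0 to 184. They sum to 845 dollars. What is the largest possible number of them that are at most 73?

3

Suppose k of them are at most 73. Those contribute at most 73 each and the rest at most 184 each.
So the total is at most 73k + 184(7 − k) = 1288 − 111k. This must still be ≥ 845, so k ≤ 3.
k = 3 is achieved by 3 values at 73 and 4 at 184, total 955; lower one of the 184's by 110 (still > 73) to reach 845.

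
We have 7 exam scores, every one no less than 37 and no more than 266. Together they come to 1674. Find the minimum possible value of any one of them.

Minimizing one value means maximizing the remaining 6.
The other 6 contribute at most 6 × 266 = 1596, leaving at least 1674 − 1596 = 78.
Since 78 ≥ 37, this is achievable: one at 78 and 6 at 266.

78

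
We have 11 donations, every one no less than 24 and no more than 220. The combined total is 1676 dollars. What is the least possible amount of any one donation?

24

Minimizing one value means maximizing the remaining 10.
The other 10 can take up 10 × 220 = 2200 ≥ 1676 − 24, so one donation can sit at its floor of 24.
Achievable: one at 24 and the other 10 totalling 1652, which fits since 10 × 24 ≤ 1652 ≤ 10 × 220.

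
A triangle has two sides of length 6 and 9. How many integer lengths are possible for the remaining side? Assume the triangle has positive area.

The triangle inequality gives |6 − 9| < c < 6 + 9, i.e. 3 < c < 15.
So c can be any integer from 4 to 14: 11 values.

11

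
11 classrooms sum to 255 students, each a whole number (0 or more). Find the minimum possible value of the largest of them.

24

If every one of the 11 were at most 23, the total would be at most 11 × 23 = 253 < 255.
Achievable: 2 of them at 24 and 9 at 23 total 255.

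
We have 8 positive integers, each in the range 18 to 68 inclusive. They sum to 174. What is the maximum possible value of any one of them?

To make one integer as large as possible, make the other 7 as small as possible.
The other 7 contribute at least 7 × 18 = 126, leaving at most 174 − 126 = 48.
Since 48 ≤ 68, this is achievable: one at 48 and 7 at 18.

48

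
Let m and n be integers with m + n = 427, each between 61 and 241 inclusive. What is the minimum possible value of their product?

mn = m(427 − m) is concave in m, so over [186, 241] it is minimized at an endpoint.
At the endpoint m = 186, n = 427 − 186 = 241, so mn = 186 × 241 = 44826.

44826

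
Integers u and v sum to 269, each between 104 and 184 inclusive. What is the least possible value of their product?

uv = u(269 − u) is concave in u, so over [104, 165] it is minimized at an endpoint.
At the endpoint u = 104, v = 269 − 104 = 165, so uv = 104 × 165 = 17160.

17160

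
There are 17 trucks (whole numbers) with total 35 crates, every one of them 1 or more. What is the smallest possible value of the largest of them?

The average is 35/17 > 2, so not all 17 can be 2 or less; the largest is ≥ 3.
Achievable: 1 of them at 3 and 16 at 2 total 35.

3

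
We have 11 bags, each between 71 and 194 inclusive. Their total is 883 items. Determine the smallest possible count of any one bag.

Minimizing one value means maximizing the remaining 10.
The other 10 can take up 10 × 194 = 1940 ≥ 883 − 71, so one bag can sit at its floor of 71.
Achievable: one at 71 and the other 10 totalling 812, which fits since 10 × 71 ≤ 812 ≤ 10 × 194.

71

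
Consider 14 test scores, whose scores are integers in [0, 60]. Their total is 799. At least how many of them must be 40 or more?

Suppose at most 14 − j of them reach 40; then j values are ≤ 39 and the rest ≤ 60.
The total is then ≤ 39·j + 60·(14 − j) = 840 − 21j. For this to be ≥ 799 we need j ≤ 1, so at least 14 − 1 = 13 must reach 40.
Exactly 13 works: 13 values at 60 and 1 at 39 total 819; lower one of the high values by 20 (still ≥ 40) to hit 799.

13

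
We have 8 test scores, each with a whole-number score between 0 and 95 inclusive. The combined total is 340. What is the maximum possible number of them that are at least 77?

4

Suppose k of them are at least 77. Those contribute at least 77 each and the other 8 − k at least 0 each.
So the total is at least 77k + 0(8 − k) = 0 + 77k. This must be ≤ 340, giving k ≤ 4.
k = 4 is achieved by 4 values at 77 and 4 at 0, total 308; add 32 to one value (staying below 77) to reach 340.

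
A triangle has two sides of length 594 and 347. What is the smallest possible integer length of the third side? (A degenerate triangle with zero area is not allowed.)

248

The third side must exceed |594 − 347| = 247.
The smallest integer above 247 is 248.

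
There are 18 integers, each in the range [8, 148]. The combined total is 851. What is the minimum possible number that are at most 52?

3

Each value above 52 is at least 53, contributing at least 53 − 8 = 45 above the floor 8.
The sum exceeds the floor total 144 by 707, so at most ⌊707/45⌋ = 15 exceed 52, and at least 3 are ≤ 52.
Exactly 3 works: 3 values at 8 and 15 at 53 total 819; raise one of the low values by 32 (still ≤ 52) to hit 851.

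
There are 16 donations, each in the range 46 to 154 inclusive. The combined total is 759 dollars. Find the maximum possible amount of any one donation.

69

To make one donation as large as possible, make the other 15 as small as possible.
The other 15 contribute at least 15 × 46 = 690, leaving at most 759 − 690 = 69.
Since 69 ≤ 154, this is achievable: one at 69 and 15 at 46.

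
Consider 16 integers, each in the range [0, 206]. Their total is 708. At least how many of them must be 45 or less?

If only k of them are at most 45, the other 16 − k are at least 46, so the total is at least (16 − k)·46 + k·0.
This is ≤ 708, so (16 − k)·46 + 0k ≤ 708, which gives k ≥ 1.
Exactly 1 works: 1 value at 0 and 15 at 46 total 690; raise one of the low values by 18 (still ≤ 45) to hit 708.

1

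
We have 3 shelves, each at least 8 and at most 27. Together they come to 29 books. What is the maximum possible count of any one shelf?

13

To make one shelf as large as possible, make the other 2 as small as possible.
The other 2 contribute at least 2 × 8 = 16, leaving at most 29 − 16 = 13.
Since 13 ≤ 27, this is achievable: one at 13 and 2 at 8.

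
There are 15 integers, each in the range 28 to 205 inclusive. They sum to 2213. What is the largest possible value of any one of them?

205

To make one integer as large as possible, make the other 14 as small as possible.
The other 14 contribute at least 14 × 28 = 392, leaving at most 2213 − 392 = 1821.
But each integer is capped at 205, so the maximum is 205.
Achievable: one at 205 and the other 14 totalling 2008, which fits since 14 × 28 ≤ 2008 ≤ 14 × 205.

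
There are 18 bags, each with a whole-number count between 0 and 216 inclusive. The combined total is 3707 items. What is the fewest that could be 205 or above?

If only k of them are at least 205, the other 18 − k are at most 204, so the total is at most k·216 + (18 − k)·204.
This must reach 3707, so k·216 + (18 − k)·204 ≥ 3707, giving k ≥ 3.
Exactly 3 works: 3 values at 216 and 15 at 204 total 3708; lower one of the high values by 1 (still ≥ 205) to hit 3707.

3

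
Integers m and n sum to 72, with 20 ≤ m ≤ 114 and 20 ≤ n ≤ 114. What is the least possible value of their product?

Since m + n is fixed, pushing one of them to its bound minimizes the product.
At the endpoint m = 20, n = 72 − 20 = 52, so mn = 20 × 52 = 1040.

1040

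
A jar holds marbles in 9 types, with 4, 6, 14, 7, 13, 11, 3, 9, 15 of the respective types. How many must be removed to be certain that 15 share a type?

In the worst case you take as many as possible of each type without reaching 15: 4 + 6 + 14 + 7 + 13 + 11 + 3 + 9 + 14 = 81.
The next one must give 15 of some type, so 81 + 1 = 82.

82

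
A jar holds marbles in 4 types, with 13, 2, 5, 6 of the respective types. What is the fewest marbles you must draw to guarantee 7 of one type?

20

In the worst case you take as many as possible of each type without reaching 7: 6 + 2 + 5 + 6 = 19.
The next one must give 7 of some type, so 19 + 1 = 20.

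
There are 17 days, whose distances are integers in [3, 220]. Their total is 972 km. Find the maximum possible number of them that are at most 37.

15

Suppose k of them are at most 37. Those contribute at most 37 each and the rest at most 220 each.
So the total is at most 37k + 220(17 − k) = 3740 − 183k. This must still be ≥ 972, so k ≤ 15.
k = 15 is achieved by 15 values at 37 and 2 at 220, total 995; lower one of the 220's by 23 (still > 37) to reach 972.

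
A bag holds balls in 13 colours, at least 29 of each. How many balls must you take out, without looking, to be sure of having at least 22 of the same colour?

274

You could draw 21 of every colour without reaching 22 of any — 273 in all.
One more forces 22 of some colour, so 273 + 1 = 274.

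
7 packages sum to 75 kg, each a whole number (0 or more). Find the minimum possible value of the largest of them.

If every one of the 7 were at most 10, the total would be at most 7 × 10 = 70 < 75.
Taking 2 copies of 10 and 5 copies of 11 gives exactly 75, so 11 is attained.

11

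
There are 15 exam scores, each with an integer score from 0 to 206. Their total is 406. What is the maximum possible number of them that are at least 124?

With k values at 124 or above and the rest at least 0, the sum is at least 0 + 124k.
Since the sum is 406, we need 124k ≤ 406, i.e. k ≤ 3.
k = 3 is achieved by 3 values at 124 and 12 at 0, total 372; add 34 to one value (staying below 124) to reach 406.

3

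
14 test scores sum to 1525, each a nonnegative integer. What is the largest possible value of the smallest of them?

108

The 14 values sum to 1525, so their minimum is at most ⌊1525/14⌋ = 108.
Achievable: 1 of them at 108 and 13 at 109 total 1525.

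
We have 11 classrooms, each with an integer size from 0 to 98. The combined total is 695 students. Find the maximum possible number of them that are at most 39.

6

Each value at 39 or below falls at least 98 − 39 = 59 short of the ceiling 98.
The ceiling total is 11 × 98 = 1078, and we need 695, so at most ⌊(1078 − 695)/59⌋ = 6 can be that low.
k = 6 is achieved by 6 values at 39 and 5 at 98, total 724; lower one of the 98's by 29 (still > 39) to reach 695.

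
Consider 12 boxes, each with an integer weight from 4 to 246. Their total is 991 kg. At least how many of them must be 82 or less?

Let j be the number exceeding 82. Then the total is ≥ 83·j + 4·(12 − j) = 48 + 79j.
So 79j ≤ 943 and j ≤ 11; hence at least 12 − 11 = 1 are ≤ 82.
Exactly 1 works: 1 value at 4 and 11 at 83 total 917; raise one of the low values by 74 (still ≤ 82) to hit 991.

1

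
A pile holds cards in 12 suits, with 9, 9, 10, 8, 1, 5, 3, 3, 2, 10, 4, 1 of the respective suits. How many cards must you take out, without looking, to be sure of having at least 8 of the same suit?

55

In the worst case you take as many as possible of each suit without reaching 8: 7 + 7 + 7 + 7 + 1 + 5 + 3 + 3 + 2 + 7 + 4 + 1 = 54.
The next one must give 8 of some suit, so 54 + 1 = 55.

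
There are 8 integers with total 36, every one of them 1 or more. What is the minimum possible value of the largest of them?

5

The average is 36/8 > 4, so not all 8 can be 4 or less; the largest is ≥ 5.
Taking 4 copies of 4 and 4 copies of 5 gives exactly 36, so 5 is attained.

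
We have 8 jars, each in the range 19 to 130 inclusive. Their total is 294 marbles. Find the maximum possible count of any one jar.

To make one jar as large as possible, make the other 7 as small as possible.
The other 7 contribute at least 7 × 19 = 133, leaving at most 294 − 133 = 161.
But each jar is capped at 130, so the maximum is 130.
Achievable: one at 130 and the other 7 totalling 164, which fits since 7 × 19 ≤ 164 ≤ 7 × 130.

130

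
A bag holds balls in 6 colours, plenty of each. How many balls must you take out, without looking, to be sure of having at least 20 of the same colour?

115

In the worst case you draw 19 of each of the 6 colours: 6 × 19 = 114.
One more forces 20 of some colour, so 114 + 1 = 115.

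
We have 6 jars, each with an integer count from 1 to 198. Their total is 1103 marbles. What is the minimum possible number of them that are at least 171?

3

If only k of them are at least 171, the other 6 − k are at most 170, so the total is at most k·198 + (6 − k)·170.
This must reach 1103, so k·198 + (6 − k)·170 ≥ 1103, giving k ≥ 3.
Exactly 3 works: 3 values at 198 and 3 at 170 total 1104; lower one of the high values by 1 (still ≥ 171) to hit 1103.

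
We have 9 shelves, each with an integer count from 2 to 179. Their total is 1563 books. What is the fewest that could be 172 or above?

Each value short of 172 is at most 171, costing at least 179 − 171 = 8 against the maximum total of 1611.
We can afford to lose at most 1611 − 1563 = 48, so at most ⌊48/8⌋ = 6 fall short, and at least 3 are ≥ 172.
Exactly 3 works: 3 values at 179 and 6 at 171 total 1563.

3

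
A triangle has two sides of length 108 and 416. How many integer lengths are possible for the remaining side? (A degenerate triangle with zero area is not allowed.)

215

The triangle inequality gives |108 − 416| < c < 108 + 416, i.e. 308 < c < 524.
So c can be any integer from 309 to 523: 215 values.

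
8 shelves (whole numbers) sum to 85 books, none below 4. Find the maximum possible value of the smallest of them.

10

The average is 85/8 < 11, so some value is ≤ 10.
Equality holds with 3 values of 10 and 5 values of 11.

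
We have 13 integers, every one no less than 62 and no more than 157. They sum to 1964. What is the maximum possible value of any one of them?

157

To make one integer as large as possible, make the other 12 as small as possible.
The other 12 contribute at least 12 × 62 = 744, leaving at most 1964 − 744 = 1220.
But each integer is capped at 157, so the maximum is 157.
Achievable: one at 157 and the other 12 totalling 1807, which fits since 12 × 62 ≤ 1807 ≤ 12 × 157.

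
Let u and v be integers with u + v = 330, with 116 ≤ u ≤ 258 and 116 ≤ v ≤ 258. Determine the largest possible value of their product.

For a fixed sum, the product uv is largest when u and v are as close as possible.
Taking u = 165 and v = 165 (both in [116, 258]) gives uv = 27225.

27225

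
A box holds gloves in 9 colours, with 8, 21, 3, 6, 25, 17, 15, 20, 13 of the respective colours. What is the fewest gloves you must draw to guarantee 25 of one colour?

In the worst case you take as many as possible of each colour without reaching 25: 8 + 21 + 3 + 6 + 24 + 17 + 15 + 20 + 13 = 127.
The next one must give 25 of some colour, so 127 + 1 = 128.

128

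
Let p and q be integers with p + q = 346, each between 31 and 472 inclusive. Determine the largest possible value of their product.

For a fixed sum, the product pq is largest when p and q are as close as possible.
Taking p = 173 and q = 173 (both in [31, 472]) gives pq = 29929.

29929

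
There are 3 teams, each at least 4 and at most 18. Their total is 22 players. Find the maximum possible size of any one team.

14

Maximizing one value means minimizing the remaining 2.
The other 2 contribute at least 2 × 4 = 8, leaving at most 22 − 8 = 14.
Since 14 ≤ 18, this is achievable: one at 14 and 2 at 4.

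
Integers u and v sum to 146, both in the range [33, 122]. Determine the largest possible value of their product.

For a fixed sum, the product uv is largest when u and v are as close as possible.
Taking u = 73 and v = 73 (both in [33, 122]) gives uv = 5329.

5329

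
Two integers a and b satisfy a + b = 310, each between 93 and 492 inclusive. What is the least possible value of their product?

20181

ab = a(310 − a) is concave in a, so over [93, 217] it is minimized at an endpoint.
At the endpoint a = 93, b = 310 − 93 = 217, so ab = 93 × 217 = 20181.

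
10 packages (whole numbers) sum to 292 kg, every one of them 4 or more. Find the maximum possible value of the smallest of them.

29

The average is 292/10 < 30, so some value is ≤ 29.
Taking 8 copies of 29 and 2 copies of 30 gives exactly 292, so 29 is attained.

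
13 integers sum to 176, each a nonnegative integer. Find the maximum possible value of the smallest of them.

The 13 values sum to 176, so their minimum is at most ⌊176/13⌋ = 13.
Achievable: 6 of them at 13 and 7 at 14 total 176.

13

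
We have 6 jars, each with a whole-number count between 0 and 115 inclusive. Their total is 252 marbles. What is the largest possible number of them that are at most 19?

Suppose k of them are at most 19. Those contribute at most 19 each and the rest at most 115 each.
So the total is at most 19k + 115(6 − k) = 690 − 96k. This must still be ≥ 252, so k ≤ 4.
k = 4 is achieved by 4 values at 19 and 2 at 115, total 306; lower one of the 115's by 54 (still > 19) to reach 252.

4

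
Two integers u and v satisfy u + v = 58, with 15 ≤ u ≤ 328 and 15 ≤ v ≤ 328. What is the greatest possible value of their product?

With u + v fixed, uv peaks when the two are closest together.
Taking u = 29 and v = 29 (both in [15, 328]) gives uv = 841.

841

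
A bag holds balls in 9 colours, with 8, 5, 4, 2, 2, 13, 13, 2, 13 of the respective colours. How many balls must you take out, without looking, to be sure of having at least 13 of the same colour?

60

In the worst case you take as many as possible of each colour without reaching 13: 8 + 5 + 4 + 2 + 2 + 12 + 12 + 2 + 12 = 59.
The next one must give 13 of some colour, so 59 + 1 = 60.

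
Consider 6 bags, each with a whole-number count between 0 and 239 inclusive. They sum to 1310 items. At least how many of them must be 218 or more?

Suppose at most 6 − j of them reach 218; then j values are ≤ 217 and the rest ≤ 239.
The total is then ≤ 217·j + 239·(6 − j) = 1434 − 22j. For this to be ≥ 1310 we need j ≤ 5, so at least 6 − 5 = 1 must reach 218.
Exactly 1 works: 1 value at 239 and 5 at 217 total 1324; lower one of the high values by 14 (still ≥ 218) to hit 1310.

1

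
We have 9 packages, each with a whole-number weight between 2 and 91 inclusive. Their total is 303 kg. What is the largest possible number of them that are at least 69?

4

With k values at 69 or above and the rest at least 2, the sum is at least 18 + 67k.
Since the sum is 303, we need 67k ≤ 285, i.e. k ≤ 4.
k = 4 is achieved by 4 values at 69 and 5 at 2, total 286; add 17 to one value (staying below 69) to reach 303.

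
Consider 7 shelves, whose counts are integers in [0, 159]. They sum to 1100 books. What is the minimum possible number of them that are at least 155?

5

Each value short of 155 is at most 154, costing at least 159 − 154 = 5 against the maximum total of 1113.
We can afford to lose at most 1113 − 1100 = 13, so at most ⌊13/5⌋ = 2 fall short, and at least 5 are ≥ 155.
Exactly 5 works: 5 values at 159 and 2 at 154 total 1103; lower one of the high values by 3 (still ≥ 155) to hit 1100.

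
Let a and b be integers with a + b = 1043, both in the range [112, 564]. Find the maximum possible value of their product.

With a + b fixed, ab peaks when the two are closest together.
Taking a = 521 and b = 522 (both in [112, 564]) gives ab = 271962.

271962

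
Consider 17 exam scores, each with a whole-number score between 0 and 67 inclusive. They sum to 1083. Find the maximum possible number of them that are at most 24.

1

Each value at 24 or below falls at least 67 − 24 = 43 short of the ceiling 67.
The ceiling total is 17 × 67 = 1139, and we need 1083, so at most ⌊(1139 − 1083)/43⌋ = 1 can be that low.
k = 1 is achieved by 1 value at 24 and 16 at 67, total 1096; lower one of the 67's by 13 (still > 24) to reach 1083.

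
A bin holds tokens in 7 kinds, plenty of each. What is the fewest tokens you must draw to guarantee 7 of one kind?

You could draw 6 of every kind without reaching 7 of any — 42 in all.
One more forces 7 of some kind, so 42 + 1 = 43.

43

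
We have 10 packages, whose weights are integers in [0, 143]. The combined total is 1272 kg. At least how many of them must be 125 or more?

2

Each value short of 125 is at most 124, costing at least 143 − 124 = 19 against the maximum total of 1430.
We can afford to lose at most 1430 − 1272 = 158, so at most ⌊158/19⌋ = 8 fall short, and at least 2 are ≥ 125.
Exactly 2 works: 2 values at 143 and 8 at 124 total 1278; lower one of the high values by 6 (still ≥ 125) to hit 1272.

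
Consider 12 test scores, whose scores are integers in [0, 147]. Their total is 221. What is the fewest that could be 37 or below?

If only k of them are at most 37, the other 12 − k are at least 38, so the total is at least (12 − k)·38 + k·0.
This is ≤ 221, so (12 − k)·38 + 0k ≤ 221, which gives k ≥ 7.
Exactly 7 works: 7 values at 0 and 5 at 38 total 190; raise one of the low values by 31 (still ≤ 37) to hit 221.

7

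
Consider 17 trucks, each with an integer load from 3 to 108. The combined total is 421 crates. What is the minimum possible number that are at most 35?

6

If only k of them are at most 35, the other 17 − k are at least 36, so the total is at least (17 − k)·36 + k·3.
This is ≤ 421, so (17 − k)·36 + 3k ≤ 421, which gives k ≥ 6.
Exactly 6 works: 6 values at 3 and 11 at 36 total 414; raise one of the low values by 7 (still ≤ 35) to hit 421.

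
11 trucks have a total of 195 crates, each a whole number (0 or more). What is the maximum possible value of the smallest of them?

If every one of the 11 were at least 18, the total would be at least 11 × 18 = 198 > 195.
Achievable: 3 of them at 17 and 8 at 18 total 195.

17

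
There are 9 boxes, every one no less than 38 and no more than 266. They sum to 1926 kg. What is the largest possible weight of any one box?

Maximizing one value means minimizing the remaining 8.
The other 8 contribute at least 8 × 38 = 304, leaving at most 1926 − 304 = 1622.
But each box is capped at 266, so the maximum is 266.
Achievable: one at 266 and the other 8 totalling 1660, which fits since 8 × 38 ≤ 1660 ≤ 8 × 266.

266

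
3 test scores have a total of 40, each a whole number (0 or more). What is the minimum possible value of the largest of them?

Some value must be at least ⌈40/3⌉ = 14, since 3 × 13 = 39 < 40.
Taking 2 copies of 13 and 1 copy of 14 gives exactly 40, so 14 is attained.

14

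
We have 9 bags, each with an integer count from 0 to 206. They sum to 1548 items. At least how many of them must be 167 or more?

Each value short of 167 is at most 166, costing at least 206 − 166 = 40 against the maximum total of 1854.
We can afford to lose at most 1854 − 1548 = 306, so at most ⌊306/40⌋ = 7 fall short, and at least 2 are ≥ 167.
Exactly 2 works: 2 values at 206 and 7 at 166 total 1574; lower one of the high values by 26 (still ≥ 167) to hit 1548.

2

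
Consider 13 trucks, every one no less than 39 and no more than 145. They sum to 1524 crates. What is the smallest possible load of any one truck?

Minimizing one value means maximizing the remaining 12.
The other 12 can take up 12 × 145 = 1740 ≥ 1524 − 39, so one truck can sit at its floor of 39.
Achievable: one at 39 and the other 12 totalling 1485, which fits since 12 × 39 ≤ 1485 ≤ 12 × 145.

39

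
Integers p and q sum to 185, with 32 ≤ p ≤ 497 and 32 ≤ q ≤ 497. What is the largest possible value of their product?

With p + q fixed, pq peaks when the two are closest together.
Taking p = 92 and q = 93 (both in [32, 497]) gives pq = 8556.

8556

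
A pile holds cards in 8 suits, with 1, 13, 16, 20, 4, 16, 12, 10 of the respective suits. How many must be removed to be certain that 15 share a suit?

In the worst case you take as many as possible of each suit without reaching 15: 1 + 13 + 14 + 14 + 4 + 14 + 12 + 10 = 82.
The next one must give 15 of some suit, so 82 + 1 = 83.

83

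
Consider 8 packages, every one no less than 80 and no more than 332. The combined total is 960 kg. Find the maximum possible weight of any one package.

Maximizing one value means minimizing the remaining 7.
The other 7 contribute at least 7 × 80 = 560, leaving at most 960 − 560 = 400.
But each package is capped at 332, so the maximum is 332.
Achievable: one at 332 and the other 7 totalling 628, which fits since 7 × 80 ≤ 628 ≤ 7 × 332.

332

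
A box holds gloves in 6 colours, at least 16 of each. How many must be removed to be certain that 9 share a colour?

49

You could draw 8 of every colour without reaching 9 of any — 48 in all.
One more forces 9 of some colour, so 48 + 1 = 49.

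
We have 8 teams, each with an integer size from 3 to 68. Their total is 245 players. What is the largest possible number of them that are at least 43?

With k values at 43 or above and the rest at least 3, the sum is at least 24 + 40k.
Since the sum is 245, we need 40k ≤ 221, i.e. k ≤ 5.
k = 5 is achieved by 5 values at 43 and 3 at 3, total 224; add 21 to one value (staying below 43) to reach 245.

5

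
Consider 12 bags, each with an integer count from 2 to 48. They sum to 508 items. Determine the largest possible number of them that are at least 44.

Suppose k of them are at least 44. Those contribute at least 44 each and the other 12 − k at least 2 each.
So the total is at least 44k + 2(12 − k) = 24 + 42k. This must be ≤ 508, giving k ≤ 11.
k = 11 is achieved by 11 values at 44 and 1 at 2, total 486; add 22 to one value (staying below 44) to reach 508.

11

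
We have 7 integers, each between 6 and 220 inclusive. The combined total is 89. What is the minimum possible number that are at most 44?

If only k of them are at most 44, the other 7 − k are at least 45, so the total is at least (7 − k)·45 + k·6.
This is ≤ 89, so (7 − k)·45 + 6k ≤ 89, which gives k ≥ 6.
Exactly 6 works: 6 values at 6 and 1 at 45 total 81; raise one of the low values by 8 (still ≤ 44) to hit 89.

6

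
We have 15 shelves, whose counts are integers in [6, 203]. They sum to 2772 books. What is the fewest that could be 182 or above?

3

Each value short of 182 is at most 181, costing at least 203 − 181 = 22 against the maximum total of 3045.
We can afford to lose at most 3045 − 2772 = 273, so at most ⌊273/22⌋ = 12 fall short, and at least 3 are ≥ 182.
Exactly 3 works: 3 values at 203 and 12 at 181 total 2781; lower one of the high values by 9 (still ≥ 182) to hit 2772.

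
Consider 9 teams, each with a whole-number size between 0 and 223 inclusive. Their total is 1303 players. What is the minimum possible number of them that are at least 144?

1

Suppose at most 9 − j of them reach 144; then j values are ≤ 143 and the rest ≤ 223.
The total is then ≤ 143·j + 223·(9 − j) = 2007 − 80j. For this to be ≥ 1303 we need j ≤ 8, so at least 9 − 8 = 1 must reach 144.
Exactly 1 works: 1 value at 223 and 8 at 143 total 1367; lower one of the high values by 64 (still ≥ 144) to hit 1303.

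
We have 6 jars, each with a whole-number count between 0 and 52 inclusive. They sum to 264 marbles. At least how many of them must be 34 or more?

Suppose at most 6 − j of them reach 34; then j values are ≤ 33 and the rest ≤ 52.
The total is then ≤ 33·j + 52·(6 − j) = 312 − 19j. For this to be ≥ 264 we need j ≤ 2, so at least 6 − 2 = 4 must reach 34.
Exactly 4 works: 4 values at 52 and 2 at 33 total 274; lower one of the high values by 10 (still ≥ 34) to hit 264.

4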